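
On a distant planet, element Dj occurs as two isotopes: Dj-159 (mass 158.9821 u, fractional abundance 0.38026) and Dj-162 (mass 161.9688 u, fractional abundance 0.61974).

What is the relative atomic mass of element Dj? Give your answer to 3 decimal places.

Ar = Σ fᵢ·mᵢ = 0.38026 × 158.9821 + 0.61974 × 161.9688
= 60.45453 + 100.37854 = 160.83307 u

160.833 u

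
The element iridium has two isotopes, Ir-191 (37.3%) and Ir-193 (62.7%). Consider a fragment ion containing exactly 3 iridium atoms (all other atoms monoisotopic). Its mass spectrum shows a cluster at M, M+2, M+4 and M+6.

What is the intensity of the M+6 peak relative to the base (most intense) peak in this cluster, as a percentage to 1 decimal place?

56.0%

Term probabilities: M 0.0519, M+2 0.2617, M+4 0.4399, M+6 0.2465. Base peak = M+4.
P(M+4) = C(3,2) × 0.373^1 × 0.627^2 = 3 × 0.3730 × 0.393129 = 0.439911 (base)
P(M+6) = C(3,3) × 0.373^0 × 0.627^3 = 1 × 1.0000 × 0.24649188 = 0.246492
Relative intensity = 0.246492 / 0.439911 × 100 = 56.0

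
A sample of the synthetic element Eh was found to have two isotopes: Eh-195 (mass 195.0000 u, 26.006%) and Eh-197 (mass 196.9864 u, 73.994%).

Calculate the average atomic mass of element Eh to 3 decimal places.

Ar = Σ fᵢ·mᵢ = 0.26006 × 195.0000 + 0.73994 × 196.9864
= 50.71170 + 145.75812 = 196.46982 u

196.470 u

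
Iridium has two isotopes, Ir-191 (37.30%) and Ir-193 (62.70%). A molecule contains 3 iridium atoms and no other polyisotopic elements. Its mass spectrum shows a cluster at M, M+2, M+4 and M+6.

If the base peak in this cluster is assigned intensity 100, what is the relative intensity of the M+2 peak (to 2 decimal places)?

59.49

(0.3730 + 0.6270)^3 gives M 0.0519, M+2 0.2617, M+4 0.4399, M+6 0.2465; the largest is M+4.
P(M+4) = C(3,2) × 0.3730^1 × 0.6270^2 = 3 × 0.3730 × 0.393129 = 0.439911 (base)
P(M+2) = C(3,1) × 0.3730^2 × 0.6270^1 = 3 × 0.139129 × 0.6270 = 0.261702
Relative intensity = 0.261702 / 0.439911 × 100 = 59.49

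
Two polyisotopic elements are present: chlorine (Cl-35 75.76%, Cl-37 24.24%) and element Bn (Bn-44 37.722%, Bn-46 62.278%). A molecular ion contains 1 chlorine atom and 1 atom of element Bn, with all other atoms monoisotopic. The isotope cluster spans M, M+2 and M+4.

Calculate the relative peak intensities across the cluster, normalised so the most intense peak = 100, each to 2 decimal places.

Chlorine pattern (n=1): 0.7576 : 0.2424
Element Bn pattern (n=1): 0.37722 : 0.62278
Convolve the two distributions (both contribute in 2-u steps):
  M: 0.7576×0.37722 = 0.285782
  M+2: 0.7576×0.62278 + 0.2424×0.37722 = 0.563256
  M+4: 0.2424×0.62278 = 0.150962
Scale to base peak (0.563256) = 100: 50.74 : 100.00 : 26.80

50.74 : 100.00 : 26.80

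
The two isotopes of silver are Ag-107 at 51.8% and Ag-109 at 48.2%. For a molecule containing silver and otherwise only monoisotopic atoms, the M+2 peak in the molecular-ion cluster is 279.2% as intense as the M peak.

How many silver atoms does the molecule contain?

3

The M+2/M ratio from n Ag atoms is n · q/p = n · 0.482/0.518.
n = 2.792 × 0.518/0.482 = 3.00 ≈ 3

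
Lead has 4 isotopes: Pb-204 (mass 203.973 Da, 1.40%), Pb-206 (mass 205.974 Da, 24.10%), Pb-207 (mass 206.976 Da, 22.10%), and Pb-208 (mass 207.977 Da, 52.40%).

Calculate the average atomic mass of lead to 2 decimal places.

207.22 Da

Weight each isotope mass by its fractional abundance: 0.0140 × 203.973 + 0.2410 × 205.974 + 0.2210 × 206.976 + 0.5240 × 207.977
= 2.8556 + 49.6397 + 45.7417 + 108.9799 = 207.2169 Da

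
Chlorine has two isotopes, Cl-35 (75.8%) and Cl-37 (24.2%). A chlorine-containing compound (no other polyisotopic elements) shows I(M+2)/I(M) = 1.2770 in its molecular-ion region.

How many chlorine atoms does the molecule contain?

4

For n independent Cl atoms, I(M+2)/I(M) = n · (abundance Cl-37) / (abundance Cl-35) = n · 0.242/0.758.
n = 1.2770 × 0.758/0.242 = 4.00 ≈ 4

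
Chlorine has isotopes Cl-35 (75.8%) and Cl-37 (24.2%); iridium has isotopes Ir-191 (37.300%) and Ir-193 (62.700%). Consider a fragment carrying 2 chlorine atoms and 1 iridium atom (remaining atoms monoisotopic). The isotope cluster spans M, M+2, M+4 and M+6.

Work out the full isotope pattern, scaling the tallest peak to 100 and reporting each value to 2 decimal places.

Chlorine pattern (n=2): 0.574564 : 0.366872 : 0.058564
Iridium pattern (n=1): 0.3730 : 0.6270
Convolve the two distributions (both contribute in 2-u steps):
  M: 0.574564×0.3730 = 0.214312
  M+2: 0.574564×0.6270 + 0.366872×0.3730 = 0.497095
  M+4: 0.366872×0.6270 + 0.058564×0.3730 = 0.251873
  M+6: 0.058564×0.6270 = 0.036720
Scale to base peak (0.497095) = 100: 43.11 : 100.00 : 50.67 : 7.39

43.11 : 100.00 : 50.67 : 7.39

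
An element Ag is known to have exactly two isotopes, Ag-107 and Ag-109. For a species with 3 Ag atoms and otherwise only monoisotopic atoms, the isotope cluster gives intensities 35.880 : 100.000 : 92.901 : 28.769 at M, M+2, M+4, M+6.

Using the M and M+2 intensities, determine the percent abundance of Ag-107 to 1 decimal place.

51.8%

If p is the fraction of Ag that is Ag-107, then I(M+2)/I(M) = [C(3,1)·p^2·(1−p)] / p^3 = 3·(1−p)/p = 100.000/35.880 = 2.7871
(1−p)/p = 2.7871/3 = 0.9290  ⇒  p = 1/(1 + 0.9290) = 0.5184
Ag-107: 51.8%, Ag-109: 48.2%.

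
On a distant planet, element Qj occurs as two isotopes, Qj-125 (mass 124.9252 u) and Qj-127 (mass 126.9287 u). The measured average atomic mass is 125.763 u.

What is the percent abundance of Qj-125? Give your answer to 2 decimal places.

58.18%

Writing the weighted mean with unknown fraction x of Qj-125:
124.9252·x + 126.9287·(1 − x) = 125.763
(124.9252 − 126.9287)·x = 125.763 − 126.9287
x = -1.1657 / -2.0035 = 0.58183 → 58.18% Qj-125, 41.82% Qj-127.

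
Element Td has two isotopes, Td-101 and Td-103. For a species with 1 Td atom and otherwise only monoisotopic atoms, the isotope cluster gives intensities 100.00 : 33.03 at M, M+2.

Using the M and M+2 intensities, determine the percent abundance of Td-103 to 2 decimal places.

Let p = fractional abundance of Td-101. I(M+2)/I(M) = [C(1,1)·p^0·(1−p)] / p^1 = 1·(1−p)/p = 33.03/100.00 = 0.3303
(1−p)/p = 0.3303/1 = 0.3303  ⇒  p = 1/(1 + 0.3303) = 0.7517
Td-101: 75.17%, Td-103: 24.83%.

24.83%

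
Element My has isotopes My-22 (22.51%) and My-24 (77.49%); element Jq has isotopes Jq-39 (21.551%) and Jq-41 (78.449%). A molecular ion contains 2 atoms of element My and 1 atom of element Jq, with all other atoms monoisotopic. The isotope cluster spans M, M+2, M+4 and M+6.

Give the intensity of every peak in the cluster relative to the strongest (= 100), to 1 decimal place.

2.3 : 24.4 : 85.6 : 100.0

Element My pattern (n=2): 0.05067001 : 0.34885998 : 0.60047001
Element Jq pattern (n=1): 0.21551 : 0.78449
Convolve the two distributions (both contribute in 2-u steps):
  M: 0.05067001×0.21551 = 0.010920
  M+2: 0.05067001×0.78449 + 0.34885998×0.21551 = 0.114933
  M+4: 0.34885998×0.78449 + 0.60047001×0.21551 = 0.403084
  M+6: 0.60047001×0.78449 = 0.471063
Scale to base peak (0.471063) = 100: 2.3 : 24.4 : 85.6 : 100.0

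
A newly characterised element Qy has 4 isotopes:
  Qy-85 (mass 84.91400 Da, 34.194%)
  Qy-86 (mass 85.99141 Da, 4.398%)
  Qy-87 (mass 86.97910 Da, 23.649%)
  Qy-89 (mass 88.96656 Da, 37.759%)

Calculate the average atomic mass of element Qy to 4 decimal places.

Average mass = Σ (abundance × isotope mass) = 0.34194 × 84.91400 + 0.04398 × 85.99141 + 0.23649 × 86.97910 + 0.37759 × 88.96656
= 29.035493 + 3.781902 + 20.569687 + 33.592883 = 86.979965 Da

86.9800 Da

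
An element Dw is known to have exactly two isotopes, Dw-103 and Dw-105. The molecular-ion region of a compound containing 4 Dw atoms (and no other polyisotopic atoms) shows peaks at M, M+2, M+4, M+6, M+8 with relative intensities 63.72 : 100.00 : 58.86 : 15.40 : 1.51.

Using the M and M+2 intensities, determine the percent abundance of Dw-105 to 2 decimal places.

28.18%

If p is the fraction of Dw that is Dw-103, then I(M+2)/I(M) = [C(4,1)·p^3·(1−p)] / p^4 = 4·(1−p)/p = 100.00/63.72 = 1.5694
(1−p)/p = 1.5694/4 = 0.3923  ⇒  p = 1/(1 + 0.3923) = 0.7182
Dw-103: 71.82%, Dw-105: 28.18%.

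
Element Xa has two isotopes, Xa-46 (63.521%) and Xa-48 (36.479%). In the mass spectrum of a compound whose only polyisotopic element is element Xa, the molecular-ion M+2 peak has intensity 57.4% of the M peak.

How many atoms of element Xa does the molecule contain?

1

For n independent Xa atoms, I(M+2)/I(M) = n · (abundance Xa-48) / (abundance Xa-46) = n · 0.36479/0.63521.
n = 0.574 × 0.63521/0.36479 = 1.00 ≈ 1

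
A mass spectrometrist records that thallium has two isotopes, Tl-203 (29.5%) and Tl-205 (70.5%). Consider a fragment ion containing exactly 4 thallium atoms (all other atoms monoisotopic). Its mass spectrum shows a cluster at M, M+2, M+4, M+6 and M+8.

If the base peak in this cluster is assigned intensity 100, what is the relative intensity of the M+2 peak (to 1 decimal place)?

17.5

Term probabilities: M 0.0076, M+2 0.0724, M+4 0.2595, M+6 0.4135, M+8 0.2470. Base peak = M+6.
P(M+6) = C(4,3) × 0.295^1 × 0.705^3 = 4 × 0.2950 × 0.35040263 = 0.413475 (base)
P(M+2) = C(4,1) × 0.295^3 × 0.705^1 = 4 × 0.02567237 × 0.7050 = 0.072396
Relative intensity = 0.072396 / 0.413475 × 100 = 17.5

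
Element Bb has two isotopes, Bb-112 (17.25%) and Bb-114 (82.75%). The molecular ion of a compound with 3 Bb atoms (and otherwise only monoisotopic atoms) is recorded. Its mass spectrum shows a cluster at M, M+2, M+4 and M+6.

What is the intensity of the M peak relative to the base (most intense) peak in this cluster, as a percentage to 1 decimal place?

Binomial terms of (0.1725 + 0.8275)^3: M 0.0051, M+2 0.0739, M+4 0.3544, M+6 0.5666 → M+6 is the base peak.
P(M+6) = C(3,3) × 0.1725^0 × 0.8275^3 = 1 × 1.0000 × 0.5666358 = 0.566636 (base)
P(M) = C(3,0) × 0.1725^3 × 0.8275^0 = 1 × 0.00513295 × 1.0000 = 0.005133
Relative intensity = 0.005133 / 0.566636 × 100 = 0.9

0.9%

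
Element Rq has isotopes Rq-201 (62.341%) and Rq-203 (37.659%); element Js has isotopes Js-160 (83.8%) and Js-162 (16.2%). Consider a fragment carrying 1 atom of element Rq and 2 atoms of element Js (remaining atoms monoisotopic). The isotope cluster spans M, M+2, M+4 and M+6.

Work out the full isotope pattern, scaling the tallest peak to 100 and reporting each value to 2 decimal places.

100.00 : 99.07 : 27.09 : 2.26

Element Rq pattern (n=1): 0.62341 : 0.37659
Element Js pattern (n=2): 0.702244 : 0.271512 : 0.026244
Convolve the two distributions (both contribute in 2-u steps):
  M: 0.62341×0.702244 = 0.437786
  M+2: 0.62341×0.271512 + 0.37659×0.702244 = 0.433721
  M+4: 0.62341×0.026244 + 0.37659×0.271512 = 0.118609
  M+6: 0.37659×0.026244 = 0.009883
Scale to base peak (0.437786) = 100: 100.00 : 99.07 : 27.09 : 2.26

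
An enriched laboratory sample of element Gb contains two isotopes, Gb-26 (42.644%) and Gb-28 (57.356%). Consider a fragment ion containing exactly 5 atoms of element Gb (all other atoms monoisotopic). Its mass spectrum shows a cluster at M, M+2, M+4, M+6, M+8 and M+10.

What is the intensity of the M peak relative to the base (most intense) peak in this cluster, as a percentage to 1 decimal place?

Binomial terms of (0.42644 + 0.57356)^5: M 0.0141, M+2 0.0948, M+4 0.2551, M+6 0.3431, M+8 0.2308, M+10 0.0621 → M+6 is the base peak.
P(M+6) = C(5,3) × 0.42644^2 × 0.57356^3 = 10 × 0.18185107 × 0.18868465 = 0.343125 (base)
P(M) = C(5,0) × 0.42644^5 × 0.57356^0 = 1 × 0.01410229 × 1.0000 = 0.014102
Relative intensity = 0.014102 / 0.343125 × 100 = 4.1

4.1%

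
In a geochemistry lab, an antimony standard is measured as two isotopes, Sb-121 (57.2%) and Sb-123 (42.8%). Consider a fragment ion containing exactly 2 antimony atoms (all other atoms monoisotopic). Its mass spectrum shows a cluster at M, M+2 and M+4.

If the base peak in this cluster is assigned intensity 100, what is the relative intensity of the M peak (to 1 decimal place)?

Term probabilities: M 0.3272, M+2 0.4896, M+4 0.1832. Base peak = M+2.
P(M+2) = C(2,1) × 0.572^1 × 0.428^1 = 2 × 0.5720 × 0.4280 = 0.489632 (base)
P(M) = C(2,0) × 0.572^2 × 0.428^0 = 1 × 0.327184 × 1.0000 = 0.327184
Relative intensity = 0.327184 / 0.489632 × 100 = 66.8

66.8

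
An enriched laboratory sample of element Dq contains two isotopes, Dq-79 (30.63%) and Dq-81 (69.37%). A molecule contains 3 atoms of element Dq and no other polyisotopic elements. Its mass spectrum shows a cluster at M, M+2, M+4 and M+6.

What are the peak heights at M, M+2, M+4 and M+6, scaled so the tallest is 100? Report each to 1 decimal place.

6.5 : 44.2 : 100.0 : 75.5

Each Dq atom is independently Dq-79 (p = 0.3063) or Dq-81 (q = 0.6937); the cluster is the binomial expansion (p + q)^3.
P(M) = 0.3063^3 = 0.028737
P(M+2) = 3 × 0.3063^2 × 0.6937^1 = 0.195248
P(M+4) = 3 × 0.3063^1 × 0.6937^2 = 0.442193
P(M+6) = 0.6937^3 = 0.333822
The M+4 peak is largest (0.442193); scaling to 100 gives 6.5 : 44.2 : 100.0 : 75.5.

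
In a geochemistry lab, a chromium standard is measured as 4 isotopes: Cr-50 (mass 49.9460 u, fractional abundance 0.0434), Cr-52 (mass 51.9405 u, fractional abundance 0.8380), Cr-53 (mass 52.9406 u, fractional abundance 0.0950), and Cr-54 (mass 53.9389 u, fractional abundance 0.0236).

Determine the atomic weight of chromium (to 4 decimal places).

51.9961 u

Weight each isotope mass by its fractional abundance: 0.0434 × 49.9460 + 0.8380 × 51.9405 + 0.0950 × 52.9406 + 0.0236 × 53.9389
= 2.16766 + 43.52614 + 5.02936 + 1.27296 = 51.99612 u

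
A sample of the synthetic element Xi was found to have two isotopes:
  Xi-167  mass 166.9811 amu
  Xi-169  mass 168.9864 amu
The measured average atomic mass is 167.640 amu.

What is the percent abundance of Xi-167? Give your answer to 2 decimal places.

With x = fraction of Xi-167 (so Xi-169 is 1 − x):
166.9811·x + 168.9864·(1 − x) = 167.640
(166.9811 − 168.9864)·x = 167.640 − 168.9864
x = -1.3464 / -2.0053 = 0.67142 → 67.14% Xi-167, 32.86% Xi-169.

67.14%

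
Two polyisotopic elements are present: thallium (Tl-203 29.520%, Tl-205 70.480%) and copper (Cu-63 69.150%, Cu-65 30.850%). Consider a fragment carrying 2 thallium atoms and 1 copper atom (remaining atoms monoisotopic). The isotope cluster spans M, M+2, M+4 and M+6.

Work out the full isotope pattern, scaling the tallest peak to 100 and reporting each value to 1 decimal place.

12.8 : 66.7 : 100.0 : 32.5

Thallium pattern (n=2): 0.08714304 : 0.41611392 : 0.49674304
Copper pattern (n=1): 0.6915 : 0.3085
Convolve the two distributions (both contribute in 2-u steps):
  M: 0.08714304×0.6915 = 0.060259
  M+2: 0.08714304×0.3085 + 0.41611392×0.6915 = 0.314626
  M+4: 0.41611392×0.3085 + 0.49674304×0.6915 = 0.471869
  M+6: 0.49674304×0.3085 = 0.153245
Scale to base peak (0.471869) = 100: 12.8 : 66.7 : 100.0 : 32.5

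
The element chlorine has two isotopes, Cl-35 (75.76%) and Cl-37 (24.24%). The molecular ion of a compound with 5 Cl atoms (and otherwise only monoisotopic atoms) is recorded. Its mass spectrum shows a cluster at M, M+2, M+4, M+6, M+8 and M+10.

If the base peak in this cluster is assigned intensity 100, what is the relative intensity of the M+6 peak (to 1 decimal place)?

Binomial terms of (0.7576 + 0.2424)^5: M 0.2496, M+2 0.3993, M+4 0.2555, M+6 0.0817, M+8 0.0131, M+10 0.0008 → M+2 is the base peak.
P(M+2) = C(5,1) × 0.7576^4 × 0.2424^1 = 5 × 0.32942751 × 0.2424 = 0.399266 (base)
P(M+6) = C(5,3) × 0.7576^2 × 0.2424^3 = 10 × 0.57395776 × 0.01424288 = 0.081748
Relative intensity = 0.081748 / 0.399266 × 100 = 20.5

20.5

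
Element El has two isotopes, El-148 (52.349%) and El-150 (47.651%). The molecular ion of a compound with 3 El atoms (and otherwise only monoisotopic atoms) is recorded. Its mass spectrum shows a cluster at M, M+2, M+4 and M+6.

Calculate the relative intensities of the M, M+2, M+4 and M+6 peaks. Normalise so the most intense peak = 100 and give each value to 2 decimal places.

The 3 El atoms are independent, so intensities follow the terms of (0.52349 + 0.47651)^3.
P(M) = 0.52349^3 = 0.143458
P(M+2) = 3 × 0.52349^2 × 0.47651^1 = 0.391751
P(M+4) = 3 × 0.52349^1 × 0.47651^2 = 0.356594
P(M+6) = 0.47651^3 = 0.108197
The M+2 peak is largest (0.391751); scaling to 100 gives 36.62 : 100.00 : 91.03 : 27.62.

36.62 : 100.00 : 91.03 : 27.62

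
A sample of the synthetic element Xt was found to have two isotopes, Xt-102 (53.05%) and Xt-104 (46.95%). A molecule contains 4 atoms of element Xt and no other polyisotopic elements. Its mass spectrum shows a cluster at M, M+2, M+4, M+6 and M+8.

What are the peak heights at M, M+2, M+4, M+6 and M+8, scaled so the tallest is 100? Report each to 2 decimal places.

21.28 : 75.33 : 100.00 : 59.00 : 13.05

Expanding (0.5305 + 0.4695)^4:
P(M) = 0.5305^4 = 0.079203
P(M+2) = 4 × 0.5305^3 × 0.4695^1 = 0.280383
P(M+4) = 6 × 0.5305^2 × 0.4695^2 = 0.372214
P(M+6) = 4 × 0.5305^1 × 0.4695^3 = 0.219610
P(M+8) = 0.4695^4 = 0.048589
The M+4 peak is largest (0.372214); scaling to 100 gives 21.28 : 75.33 : 100.00 : 59.00 : 13.05.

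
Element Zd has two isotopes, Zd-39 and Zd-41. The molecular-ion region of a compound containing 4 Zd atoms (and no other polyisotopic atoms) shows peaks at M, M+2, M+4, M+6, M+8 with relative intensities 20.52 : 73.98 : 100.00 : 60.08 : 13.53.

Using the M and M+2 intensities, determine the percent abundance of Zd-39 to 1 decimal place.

Let p = fractional abundance of Zd-39. I(M+2)/I(M) = [C(4,1)·p^3·(1−p)] / p^4 = 4·(1−p)/p = 73.98/20.52 = 3.6053
(1−p)/p = 3.6053/4 = 0.9013  ⇒  p = 1/(1 + 0.9013) = 0.5260
Zd-39: 52.6%, Zd-41: 47.4%.

52.6%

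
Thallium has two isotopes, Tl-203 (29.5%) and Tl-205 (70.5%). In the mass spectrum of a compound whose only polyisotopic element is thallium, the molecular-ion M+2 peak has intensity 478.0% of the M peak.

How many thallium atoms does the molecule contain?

2

The M+2/M ratio from n Tl atoms is n · q/p = n · 0.705/0.295.
n = 4.780 × 0.295/0.705 = 2.00 ≈ 2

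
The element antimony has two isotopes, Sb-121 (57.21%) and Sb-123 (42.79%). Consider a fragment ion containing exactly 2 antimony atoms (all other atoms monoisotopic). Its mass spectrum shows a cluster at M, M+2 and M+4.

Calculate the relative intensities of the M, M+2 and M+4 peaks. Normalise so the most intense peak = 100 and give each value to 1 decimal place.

The 2 Sb atoms are independent, so intensities follow the terms of (0.5721 + 0.4279)^2.
P(M) = 0.5721^2 = 0.327298
P(M+2) = 2 × 0.5721^1 × 0.4279^1 = 0.489603
P(M+4) = 0.4279^2 = 0.183098
The M+2 peak is largest (0.489603); scaling to 100 gives 66.8 : 100.0 : 37.4.

66.8 : 100.0 : 37.4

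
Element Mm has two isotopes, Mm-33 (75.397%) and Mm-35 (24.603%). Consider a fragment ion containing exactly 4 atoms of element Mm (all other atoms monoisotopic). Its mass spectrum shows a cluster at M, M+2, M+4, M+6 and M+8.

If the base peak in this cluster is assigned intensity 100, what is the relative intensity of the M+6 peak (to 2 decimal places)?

(0.75397 + 0.24603)^4 gives M 0.3232, M+2 0.4218, M+4 0.2065, M+6 0.0449, M+8 0.0037; the largest is M+2.
P(M+2) = C(4,1) × 0.75397^3 × 0.24603^1 = 4 × 0.4286099 × 0.24603 = 0.421804 (base)
P(M+6) = C(4,3) × 0.75397^1 × 0.24603^3 = 4 × 0.75397 × 0.01489238 = 0.044914
Relative intensity = 0.044914 / 0.421804 × 100 = 10.65

10.65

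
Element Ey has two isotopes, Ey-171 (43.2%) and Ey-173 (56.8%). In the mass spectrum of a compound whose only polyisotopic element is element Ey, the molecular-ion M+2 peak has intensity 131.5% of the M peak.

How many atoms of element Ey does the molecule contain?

For n independent Ey atoms, I(M+2)/I(M) = n · (abundance Ey-173) / (abundance Ey-171) = n · 0.568/0.432.
n = 1.315 × 0.432/0.568 = 1.00 ≈ 1

1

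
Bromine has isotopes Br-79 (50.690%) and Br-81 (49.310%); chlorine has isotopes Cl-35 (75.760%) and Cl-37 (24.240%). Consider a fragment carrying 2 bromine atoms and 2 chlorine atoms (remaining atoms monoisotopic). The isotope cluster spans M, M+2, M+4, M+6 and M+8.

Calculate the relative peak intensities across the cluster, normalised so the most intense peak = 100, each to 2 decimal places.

Bromine pattern (n=2): 0.25694761 : 0.49990478 : 0.24314761
Chlorine pattern (n=2): 0.57395776 : 0.36728448 : 0.05875776
Convolve the two distributions (both contribute in 2-u steps):
  M: 0.25694761×0.57395776 = 0.147477
  M+2: 0.25694761×0.36728448 + 0.49990478×0.57395776 = 0.381297
  M+4: 0.25694761×0.05875776 + 0.49990478×0.36728448 + 0.24314761×0.57395776 = 0.338261
  M+6: 0.49990478×0.05875776 + 0.24314761×0.36728448 = 0.118678
  M+8: 0.24314761×0.05875776 = 0.014287
Scale to base peak (0.381297) = 100: 38.68 : 100.00 : 88.71 : 31.12 : 3.75

38.68 : 100.00 : 88.71 : 31.12 : 3.75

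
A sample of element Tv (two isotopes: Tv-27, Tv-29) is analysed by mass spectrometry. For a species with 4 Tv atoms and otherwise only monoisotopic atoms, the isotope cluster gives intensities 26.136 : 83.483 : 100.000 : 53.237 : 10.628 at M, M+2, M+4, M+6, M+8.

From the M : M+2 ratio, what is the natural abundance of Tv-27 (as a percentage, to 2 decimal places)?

Let p = fractional abundance of Tv-27. I(M+2)/I(M) = [C(4,1)·p^3·(1−p)] / p^4 = 4·(1−p)/p = 83.483/26.136 = 3.1942
(1−p)/p = 3.1942/4 = 0.7985  ⇒  p = 1/(1 + 0.7985) = 0.5560
Tv-27: 55.60%, Tv-29: 44.40%.

55.60%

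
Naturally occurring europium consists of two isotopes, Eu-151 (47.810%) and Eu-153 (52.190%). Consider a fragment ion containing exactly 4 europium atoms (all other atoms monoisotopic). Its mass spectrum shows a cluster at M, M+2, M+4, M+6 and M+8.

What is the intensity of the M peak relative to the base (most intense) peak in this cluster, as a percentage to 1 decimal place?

Binomial terms of (0.47810 + 0.52190)^4: M 0.0522, M+2 0.2281, M+4 0.3736, M+6 0.2719, M+8 0.0742 → M+4 is the base peak.
P(M+4) = C(4,2) × 0.47810^2 × 0.52190^2 = 6 × 0.22857961 × 0.27237961 = 0.373563 (base)
P(M) = C(4,0) × 0.47810^4 × 0.52190^0 = 1 × 0.05224864 × 1.0000 = 0.052249
Relative intensity = 0.052249 / 0.373563 × 100 = 14.0

14.0%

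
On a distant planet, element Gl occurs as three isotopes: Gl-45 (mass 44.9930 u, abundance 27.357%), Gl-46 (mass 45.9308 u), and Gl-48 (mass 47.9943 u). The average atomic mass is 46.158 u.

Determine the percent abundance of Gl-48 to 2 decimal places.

23.44%

Let x and y be the fractions of Gl-46 and Gl-48. Then x + y = 1 − 0.27357 = 0.72643 and 45.9308x + 47.9943y = 46.158 − 0.27357×44.9930 = 33.84926499.
Substituting: 45.9308x + 47.9943(0.72643 − x) = 33.84926499
(45.9308 − 47.9943)x = -1.015234359  ⇒  x = 0.49200, y = 0.23443
Gl-46: 49.20%, Gl-48: 23.44%.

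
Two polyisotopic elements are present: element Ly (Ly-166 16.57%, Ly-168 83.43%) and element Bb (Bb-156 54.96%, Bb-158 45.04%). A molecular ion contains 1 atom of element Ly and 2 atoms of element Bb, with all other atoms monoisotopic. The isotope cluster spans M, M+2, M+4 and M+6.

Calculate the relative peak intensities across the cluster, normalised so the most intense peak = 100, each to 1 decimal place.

11.2 : 74.8 : 100.0 : 37.9

Element Ly pattern (n=1): 0.1657 : 0.8343
Element Bb pattern (n=2): 0.30206016 : 0.49507968 : 0.20286016
Convolve the two distributions (both contribute in 2-u steps):
  M: 0.1657×0.30206016 = 0.050051
  M+2: 0.1657×0.49507968 + 0.8343×0.30206016 = 0.334043
  M+4: 0.1657×0.20286016 + 0.8343×0.49507968 = 0.446659
  M+6: 0.8343×0.20286016 = 0.169246
Scale to base peak (0.446659) = 100: 11.2 : 74.8 : 100.0 : 37.9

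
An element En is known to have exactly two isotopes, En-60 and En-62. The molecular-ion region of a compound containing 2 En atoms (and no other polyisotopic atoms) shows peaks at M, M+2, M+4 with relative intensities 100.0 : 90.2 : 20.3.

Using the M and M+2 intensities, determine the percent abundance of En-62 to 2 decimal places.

Let p = fractional abundance of En-60. I(M+2)/I(M) = [C(2,1)·p^1·(1−p)] / p^2 = 2·(1−p)/p = 90.2/100.0 = 0.9020
(1−p)/p = 0.9020/2 = 0.4510  ⇒  p = 1/(1 + 0.4510) = 0.6892
En-60: 68.92%, En-62: 31.08%.

31.08%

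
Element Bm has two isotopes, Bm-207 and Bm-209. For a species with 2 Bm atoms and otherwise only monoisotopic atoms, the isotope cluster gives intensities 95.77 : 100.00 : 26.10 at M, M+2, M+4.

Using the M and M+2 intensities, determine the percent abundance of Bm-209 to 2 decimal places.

If p is the fraction of Bm that is Bm-207, then I(M+2)/I(M) = [C(2,1)·p^1·(1−p)] / p^2 = 2·(1−p)/p = 100.00/95.77 = 1.0442
(1−p)/p = 1.0442/2 = 0.5221  ⇒  p = 1/(1 + 0.5221) = 0.6570
Bm-207: 65.70%, Bm-209: 34.30%.

34.30%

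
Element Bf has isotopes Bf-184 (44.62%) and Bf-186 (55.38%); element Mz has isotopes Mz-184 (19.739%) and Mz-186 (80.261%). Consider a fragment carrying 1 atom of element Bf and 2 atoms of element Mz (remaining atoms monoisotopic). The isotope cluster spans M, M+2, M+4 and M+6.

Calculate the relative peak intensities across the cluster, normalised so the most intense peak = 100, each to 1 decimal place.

3.8 : 35.2 : 100.0 : 77.1

Element Bf pattern (n=1): 0.4462 : 0.5538
Element Mz pattern (n=2): 0.03896281 : 0.31685438 : 0.64418281
Convolve the two distributions (both contribute in 2-u steps):
  M: 0.4462×0.03896281 = 0.017385
  M+2: 0.4462×0.31685438 + 0.5538×0.03896281 = 0.162958
  M+4: 0.4462×0.64418281 + 0.5538×0.31685438 = 0.462908
  M+6: 0.5538×0.64418281 = 0.356748
Scale to base peak (0.462908) = 100: 3.8 : 35.2 : 100.0 : 77.1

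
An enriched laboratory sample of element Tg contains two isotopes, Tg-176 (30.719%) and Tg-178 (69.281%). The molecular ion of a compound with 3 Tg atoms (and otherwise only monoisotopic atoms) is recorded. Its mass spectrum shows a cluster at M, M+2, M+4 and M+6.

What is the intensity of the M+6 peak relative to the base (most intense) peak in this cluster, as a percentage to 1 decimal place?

(0.30719 + 0.69281)^3 gives M 0.0290, M+2 0.1961, M+4 0.4423, M+6 0.3325; the largest is M+4.
P(M+4) = C(3,2) × 0.30719^1 × 0.69281^2 = 3 × 0.30719 × 0.4799857 = 0.442340 (base)
P(M+6) = C(3,3) × 0.30719^0 × 0.69281^3 = 1 × 1.0000 × 0.33253889 = 0.332539
Relative intensity = 0.332539 / 0.442340 × 100 = 75.2

75.2%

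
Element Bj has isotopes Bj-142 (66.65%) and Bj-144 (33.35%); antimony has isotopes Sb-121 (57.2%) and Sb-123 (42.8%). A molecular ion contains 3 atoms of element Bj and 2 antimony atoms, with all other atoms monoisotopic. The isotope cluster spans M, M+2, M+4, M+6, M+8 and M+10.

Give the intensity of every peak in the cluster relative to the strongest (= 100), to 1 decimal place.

Element Bj pattern (n=3): 0.29607413 : 0.44444436 : 0.22238889 : 0.03709262
Antimony pattern (n=2): 0.327184 : 0.489632 : 0.183184
Convolve the two distributions (both contribute in 2-u steps):
  M: 0.29607413×0.327184 = 0.096871
  M+2: 0.29607413×0.489632 + 0.44444436×0.327184 = 0.290382
  M+4: 0.29607413×0.183184 + 0.44444436×0.489632 + 0.22238889×0.327184 = 0.344612
  M+6: 0.44444436×0.183184 + 0.22238889×0.489632 + 0.03709262×0.327184 = 0.202440
  M+8: 0.22238889×0.183184 + 0.03709262×0.489632 = 0.058900
  M+10: 0.03709262×0.183184 = 0.006795
Scale to base peak (0.344612) = 100: 28.1 : 84.3 : 100.0 : 58.7 : 17.1 : 2.0

28.1 : 84.3 : 100.0 : 58.7 : 17.1 : 2.0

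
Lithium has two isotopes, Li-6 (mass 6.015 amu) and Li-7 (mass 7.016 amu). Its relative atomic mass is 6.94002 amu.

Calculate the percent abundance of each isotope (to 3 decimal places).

Writing the weighted mean with unknown fraction x of Li-6:
6.015·x + 7.016·(1 − x) = 6.94002
(6.015 − 7.016)·x = 6.94002 − 7.016
x = -0.07598 / -1.001 = 0.07590 → 7.590% Li-6, 92.410% Li-7.

Li-6: 7.590%, Li-7: 92.410%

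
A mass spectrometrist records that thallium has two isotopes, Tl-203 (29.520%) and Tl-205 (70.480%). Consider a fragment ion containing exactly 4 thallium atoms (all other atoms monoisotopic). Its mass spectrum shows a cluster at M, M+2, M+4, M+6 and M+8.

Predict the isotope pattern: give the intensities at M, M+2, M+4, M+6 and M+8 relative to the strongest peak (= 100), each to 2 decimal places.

Expanding (0.29520 + 0.70480)^4:
P(M) = 0.29520^4 = 0.007594
P(M+2) = 4 × 0.29520^3 × 0.70480^1 = 0.072523
P(M+4) = 6 × 0.29520^2 × 0.70480^2 = 0.259726
P(M+6) = 4 × 0.29520^1 × 0.70480^3 = 0.413403
P(M+8) = 0.70480^4 = 0.246754
The M+6 peak is largest (0.413403); scaling to 100 gives 1.84 : 17.54 : 62.83 : 100.00 : 59.69.

1.84 : 17.54 : 62.83 : 100.00 : 59.69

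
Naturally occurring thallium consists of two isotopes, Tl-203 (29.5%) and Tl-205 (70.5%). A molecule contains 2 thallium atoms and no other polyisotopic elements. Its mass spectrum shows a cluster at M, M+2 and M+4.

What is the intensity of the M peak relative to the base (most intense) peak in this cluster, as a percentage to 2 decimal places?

17.51%

Binomial terms of (0.295 + 0.705)^2: M 0.0870, M+2 0.4160, M+4 0.4970 → M+4 is the base peak.
P(M+4) = C(2,2) × 0.295^0 × 0.705^2 = 1 × 1.0000 × 0.497025 = 0.497025 (base)
P(M) = C(2,0) × 0.295^2 × 0.705^0 = 1 × 0.087025 × 1.0000 = 0.087025
Relative intensity = 0.087025 / 0.497025 × 100 = 17.51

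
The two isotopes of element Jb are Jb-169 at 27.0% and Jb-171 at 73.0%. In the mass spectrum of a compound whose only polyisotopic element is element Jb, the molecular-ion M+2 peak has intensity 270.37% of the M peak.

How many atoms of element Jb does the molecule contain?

For n independent Jb atoms, I(M+2)/I(M) = n · (abundance Jb-171) / (abundance Jb-169) = n · 0.730/0.270.
n = 2.7037 × 0.270/0.730 = 1.00 ≈ 1

1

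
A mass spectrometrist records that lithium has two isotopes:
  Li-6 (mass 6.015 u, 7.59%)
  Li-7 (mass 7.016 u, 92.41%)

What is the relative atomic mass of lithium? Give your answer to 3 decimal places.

6.940 u

Ar = Σ fᵢ·mᵢ = 0.0759 × 6.015 + 0.9241 × 7.016
= 0.4565 + 6.4835 = 6.9400 u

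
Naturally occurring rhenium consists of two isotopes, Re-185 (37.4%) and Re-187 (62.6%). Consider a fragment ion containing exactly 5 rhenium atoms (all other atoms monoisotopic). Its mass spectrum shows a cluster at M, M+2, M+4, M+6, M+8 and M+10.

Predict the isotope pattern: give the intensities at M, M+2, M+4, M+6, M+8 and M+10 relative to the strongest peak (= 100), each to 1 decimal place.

Each Re atom is independently Re-185 (p = 0.374) or Re-187 (q = 0.626); the cluster is the binomial expansion (p + q)^5.
P(M) = 0.374^5 = 0.007317
P(M+2) = 5 × 0.374^4 × 0.626^1 = 0.061239
P(M+4) = 10 × 0.374^3 × 0.626^2 = 0.205005
P(M+6) = 10 × 0.374^2 × 0.626^3 = 0.343136
P(M+8) = 5 × 0.374^1 × 0.626^4 = 0.287170
P(M+10) = 0.626^5 = 0.096133
The M+6 peak is largest (0.343136); scaling to 100 gives 2.1 : 17.8 : 59.7 : 100.0 : 83.7 : 28.0.

2.1 : 17.8 : 59.7 : 100.0 : 83.7 : 28.0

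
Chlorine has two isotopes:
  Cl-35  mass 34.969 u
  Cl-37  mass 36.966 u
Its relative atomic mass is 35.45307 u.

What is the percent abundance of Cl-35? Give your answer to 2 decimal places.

75.76%

Writing the weighted mean with unknown fraction x of Cl-35:
34.969·x + 36.966·(1 − x) = 35.45307
(34.969 − 36.966)·x = 35.45307 − 36.966
x = -1.51293 / -1.997 = 0.75760 → 75.76% Cl-35, 24.24% Cl-37.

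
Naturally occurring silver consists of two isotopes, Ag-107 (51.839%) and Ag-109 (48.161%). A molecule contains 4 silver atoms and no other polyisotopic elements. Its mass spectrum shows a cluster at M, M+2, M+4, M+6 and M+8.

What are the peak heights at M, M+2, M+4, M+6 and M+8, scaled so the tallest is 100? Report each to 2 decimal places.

19.31 : 71.76 : 100.00 : 61.94 : 14.39

Each Ag atom is independently Ag-107 (p = 0.51839) or Ag-109 (q = 0.48161); the cluster is the binomial expansion (p + q)^4.
P(M) = 0.51839^4 = 0.072215
P(M+2) = 4 × 0.51839^3 × 0.48161^1 = 0.268365
P(M+4) = 6 × 0.51839^2 × 0.48161^2 = 0.373986
P(M+6) = 4 × 0.51839^1 × 0.48161^3 = 0.231634
P(M+8) = 0.48161^4 = 0.053800
The M+4 peak is largest (0.373986); scaling to 100 gives 19.31 : 71.76 : 100.00 : 61.94 : 14.39.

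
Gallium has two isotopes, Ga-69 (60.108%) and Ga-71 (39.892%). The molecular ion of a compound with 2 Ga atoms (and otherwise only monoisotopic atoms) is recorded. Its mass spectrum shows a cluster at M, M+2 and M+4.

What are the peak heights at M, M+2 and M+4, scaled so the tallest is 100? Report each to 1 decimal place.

75.3 : 100.0 : 33.2

Each Ga atom is independently Ga-69 (p = 0.60108) or Ga-71 (q = 0.39892); the cluster is the binomial expansion (p + q)^2.
P(M) = 0.60108^2 = 0.361297
P(M+2) = 2 × 0.60108^1 × 0.39892^1 = 0.479566
P(M+4) = 0.39892^2 = 0.159137
The M+2 peak is largest (0.479566); scaling to 100 gives 75.3 : 100.0 : 33.2.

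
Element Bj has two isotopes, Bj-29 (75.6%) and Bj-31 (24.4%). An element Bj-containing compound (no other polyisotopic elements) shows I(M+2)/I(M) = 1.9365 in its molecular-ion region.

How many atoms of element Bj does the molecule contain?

The M+2/M ratio from n Bj atoms is n · q/p = n · 0.244/0.756.
n = 1.9365 × 0.756/0.244 = 6.00 ≈ 6

6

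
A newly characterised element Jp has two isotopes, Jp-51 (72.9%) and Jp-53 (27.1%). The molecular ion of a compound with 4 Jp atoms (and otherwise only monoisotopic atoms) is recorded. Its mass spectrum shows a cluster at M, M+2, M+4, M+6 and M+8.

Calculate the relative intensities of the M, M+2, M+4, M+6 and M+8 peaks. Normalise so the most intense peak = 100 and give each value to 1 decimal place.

Each Jp atom is independently Jp-51 (p = 0.729) or Jp-53 (q = 0.271); the cluster is the binomial expansion (p + q)^4.
P(M) = 0.729^4 = 0.282430
P(M+2) = 4 × 0.729^3 × 0.271^1 = 0.419964
P(M+4) = 6 × 0.729^2 × 0.271^2 = 0.234177
P(M+6) = 4 × 0.729^1 × 0.271^3 = 0.058036
P(M+8) = 0.271^4 = 0.005394
The M+2 peak is largest (0.419964); scaling to 100 gives 67.3 : 100.0 : 55.8 : 13.8 : 1.3.

67.3 : 100.0 : 55.8 : 13.8 : 1.3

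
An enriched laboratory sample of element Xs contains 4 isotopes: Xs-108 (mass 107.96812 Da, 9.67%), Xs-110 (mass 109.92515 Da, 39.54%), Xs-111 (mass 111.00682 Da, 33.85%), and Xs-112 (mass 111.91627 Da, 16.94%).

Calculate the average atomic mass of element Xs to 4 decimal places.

Average mass = Σ (abundance × isotope mass) = 0.0967 × 107.96812 + 0.3954 × 109.92515 + 0.3385 × 111.00682 + 0.1694 × 111.91627
= 10.440517 + 43.464404 + 37.575809 + 18.958616 = 110.439346 Da

110.4393 Da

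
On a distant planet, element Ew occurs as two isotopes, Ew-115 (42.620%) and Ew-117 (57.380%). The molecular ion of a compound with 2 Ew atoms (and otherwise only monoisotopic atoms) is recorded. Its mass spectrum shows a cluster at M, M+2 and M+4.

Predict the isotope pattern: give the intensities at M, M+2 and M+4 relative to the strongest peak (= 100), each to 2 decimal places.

37.14 : 100.00 : 67.32

Expanding (0.42620 + 0.57380)^2:
P(M) = 0.42620^2 = 0.181646
P(M+2) = 2 × 0.42620^1 × 0.57380^1 = 0.489107
P(M+4) = 0.57380^2 = 0.329246
The M+2 peak is largest (0.489107); scaling to 100 gives 37.14 : 100.00 : 67.32.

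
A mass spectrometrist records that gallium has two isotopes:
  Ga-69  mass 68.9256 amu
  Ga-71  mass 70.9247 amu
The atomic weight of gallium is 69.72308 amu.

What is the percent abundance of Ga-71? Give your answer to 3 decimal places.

Let x be the fractional abundance of Ga-69; then Ga-71 has abundance 1 − x.
68.9256·x + 70.9247·(1 − x) = 69.72308
(68.9256 − 70.9247)·x = 69.72308 − 70.9247
x = -1.20162 / -1.9991 = 0.60108 → 60.108% Ga-69, 39.892% Ga-71.

39.892%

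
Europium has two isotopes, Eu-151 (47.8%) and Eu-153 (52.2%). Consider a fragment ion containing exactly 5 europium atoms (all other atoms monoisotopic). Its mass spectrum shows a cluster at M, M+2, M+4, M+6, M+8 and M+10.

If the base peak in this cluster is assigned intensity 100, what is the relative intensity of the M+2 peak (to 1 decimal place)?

41.9

Binomial terms of (0.478 + 0.522)^5: M 0.0250, M+2 0.1363, M+4 0.2976, M+6 0.3250, M+8 0.1775, M+10 0.0388 → M+6 is the base peak.
P(M+6) = C(5,3) × 0.478^2 × 0.522^3 = 10 × 0.228484 × 0.14223665 = 0.324988 (base)
P(M+2) = C(5,1) × 0.478^4 × 0.522^1 = 5 × 0.05220494 × 0.5220 = 0.136255
Relative intensity = 0.136255 / 0.324988 × 100 = 41.9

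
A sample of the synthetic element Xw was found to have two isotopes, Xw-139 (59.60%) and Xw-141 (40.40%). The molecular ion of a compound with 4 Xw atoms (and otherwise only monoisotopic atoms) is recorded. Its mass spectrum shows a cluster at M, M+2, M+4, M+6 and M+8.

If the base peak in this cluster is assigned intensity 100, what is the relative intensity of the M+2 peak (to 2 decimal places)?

98.35

Binomial terms of (0.5960 + 0.4040)^4: M 0.1262, M+2 0.3421, M+4 0.3479, M+6 0.1572, M+8 0.0266 → M+4 is the base peak.
P(M+4) = C(4,2) × 0.5960^2 × 0.4040^2 = 6 × 0.355216 × 0.163216 = 0.347862 (base)
P(M+2) = C(4,1) × 0.5960^3 × 0.4040^1 = 4 × 0.21170874 × 0.4040 = 0.342121
Relative intensity = 0.342121 / 0.347862 × 100 = 98.35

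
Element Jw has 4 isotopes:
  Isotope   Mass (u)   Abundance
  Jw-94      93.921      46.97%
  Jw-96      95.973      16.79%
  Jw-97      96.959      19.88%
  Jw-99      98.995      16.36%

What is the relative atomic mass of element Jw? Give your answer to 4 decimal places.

95.6996 u

The abundance-weighted mean is 0.4697 × 93.921 + 0.1679 × 95.973 + 0.1988 × 96.959 + 0.1636 × 98.995
= 44.11469 + 16.11387 + 19.27545 + 16.19558 = 95.69959 u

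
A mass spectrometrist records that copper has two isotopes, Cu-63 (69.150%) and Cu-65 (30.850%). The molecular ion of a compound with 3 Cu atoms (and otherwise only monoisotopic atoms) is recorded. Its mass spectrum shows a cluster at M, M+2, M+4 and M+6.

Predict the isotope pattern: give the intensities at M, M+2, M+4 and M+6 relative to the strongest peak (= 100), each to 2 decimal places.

74.72 : 100.00 : 44.61 : 6.63

The 3 Cu atoms are independent, so intensities follow the terms of (0.69150 + 0.30850)^3.
P(M) = 0.69150^3 = 0.330656
P(M+2) = 3 × 0.69150^2 × 0.30850^1 = 0.442548
P(M+4) = 3 × 0.69150^1 × 0.30850^2 = 0.197435
P(M+6) = 0.30850^3 = 0.029361
The M+2 peak is largest (0.442548); scaling to 100 gives 74.72 : 100.00 : 44.61 : 6.63.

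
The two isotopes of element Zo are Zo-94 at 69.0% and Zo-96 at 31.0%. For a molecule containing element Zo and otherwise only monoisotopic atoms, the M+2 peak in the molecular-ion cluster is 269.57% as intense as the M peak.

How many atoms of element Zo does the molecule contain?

6

With n Zo atoms, P(M+2)/P(M) = C(n,1)·p^(n−1)q / p^n = n·q/p = n · 0.310/0.690.
n = 2.6957 × 0.690/0.310 = 6.00 ≈ 6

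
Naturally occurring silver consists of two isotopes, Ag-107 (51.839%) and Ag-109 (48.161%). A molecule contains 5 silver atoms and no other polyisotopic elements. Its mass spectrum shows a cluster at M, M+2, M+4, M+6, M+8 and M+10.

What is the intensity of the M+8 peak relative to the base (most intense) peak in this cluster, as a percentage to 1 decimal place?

(0.51839 + 0.48161)^5 gives M 0.0374, M+2 0.1739, M+4 0.3231, M+6 0.3002, M+8 0.1394, M+10 0.0259; the largest is M+4.
P(M+4) = C(5,2) × 0.51839^3 × 0.48161^2 = 10 × 0.13930601 × 0.23194819 = 0.323118 (base)
P(M+8) = C(5,4) × 0.51839^1 × 0.48161^4 = 5 × 0.51839 × 0.05379996 = 0.139447
Relative intensity = 0.139447 / 0.323118 × 100 = 43.2

43.2%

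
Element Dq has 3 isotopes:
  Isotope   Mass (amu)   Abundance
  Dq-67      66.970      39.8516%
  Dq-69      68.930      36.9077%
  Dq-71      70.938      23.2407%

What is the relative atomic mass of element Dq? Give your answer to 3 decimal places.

68.616 amu

Weight each isotope mass by its fractional abundance: 0.398516 × 66.970 + 0.369077 × 68.930 + 0.232407 × 70.938
= 26.6886 + 25.4405 + 16.4865 = 68.6156 amu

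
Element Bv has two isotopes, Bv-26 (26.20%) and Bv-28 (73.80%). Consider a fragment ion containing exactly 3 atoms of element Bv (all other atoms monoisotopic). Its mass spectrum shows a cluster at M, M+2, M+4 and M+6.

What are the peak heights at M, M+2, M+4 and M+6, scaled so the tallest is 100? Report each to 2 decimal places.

4.20 : 35.50 : 100.00 : 93.89

Expanding (0.2620 + 0.7380)^3:
P(M) = 0.2620^3 = 0.017985
P(M+2) = 3 × 0.2620^2 × 0.7380^1 = 0.151978
P(M+4) = 3 × 0.2620^1 × 0.7380^2 = 0.428090
P(M+6) = 0.7380^3 = 0.401947
The M+4 peak is largest (0.428090); scaling to 100 gives 4.20 : 35.50 : 100.00 : 93.89.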